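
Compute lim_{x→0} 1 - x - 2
Direct substitution at x = 0 gives -1.

Final answer: -1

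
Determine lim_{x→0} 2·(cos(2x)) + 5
Direct substitution at x = 0 gives 7.

Final answer: 7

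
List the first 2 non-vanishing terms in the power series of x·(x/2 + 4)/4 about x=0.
x^2/8 + x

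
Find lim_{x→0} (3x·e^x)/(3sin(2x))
Both numerator and denominator → 0 as x → 0; this is a 0/0 indeterminate form.
Expand each to leading order near x = 0: numerator ~ 3·x, denominator ~ 6·x.
The limit of the ratio is 1/2.

Final answer: 1/2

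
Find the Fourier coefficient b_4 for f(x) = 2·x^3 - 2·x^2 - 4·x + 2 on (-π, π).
b_4 = (1/π) ∫_{-π}^{π} f(x)·sin(4x) dx.
Evaluate the integral (use parity and integration by parts as needed): b_4 = 19/8 - π^2.

Final answer: 19/8 - π^2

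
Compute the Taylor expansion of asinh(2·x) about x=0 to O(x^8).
-40·x^7/7 + 12·x^5/5 - 4·x^3/3 + 2·x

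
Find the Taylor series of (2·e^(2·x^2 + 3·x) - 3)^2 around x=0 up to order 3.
114·x^3 + 10·x^2 - 12·x + 1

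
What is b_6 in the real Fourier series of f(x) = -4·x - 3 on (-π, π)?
b_6 = (1/π) ∫_{-π}^{π} f(x)·sin(6x) dx.
Evaluate the integral (use parity and integration by parts as needed): b_6 = 4/3.

Final answer: 4/3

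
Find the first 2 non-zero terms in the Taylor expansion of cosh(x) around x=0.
x^2/2 + 1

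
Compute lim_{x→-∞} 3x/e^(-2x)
This is an ∞/∞ indeterminate form as x → -∞.
Compare growth rates of the dominant terms (exponentials ≫ polynomials ≫ logarithms), or apply L'Hôpital's rule; the quotient → 0.
Limit = 0.

Final answer: 0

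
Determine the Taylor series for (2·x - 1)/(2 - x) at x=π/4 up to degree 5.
(4 - 2·π)/(-8 + π) + 48·(x - π/4)/(-16·π + π^2 + 64) - 192·(x - π/4)^2/(-512 - 24·π^2 + π^3 + 192·π) + 768·(x - π/4)^3/(-2048·π - 32·π^3 + π^4 + 384·π^2 + 4096) - 3072·(x - π/4)^4/(-5120·π^2 - 32768 - 40·π^4 + π^5 + 640·π^3 + 20480·π) + 12288·(x - π/4)^5/(-196608·π - 10240·π^3 - 48·π^5 + π^6 + 960·π^4 + 262144 + 61440·π^2)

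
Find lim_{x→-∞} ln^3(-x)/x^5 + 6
The quotient is an ∞/∞ indeterminate form as x → -∞.
Compare growth rates of the dominant terms (exponentials ≫ polynomials ≫ logarithms), or apply L'Hôpital's rule; the quotient → 0.
Adding the constant: 0 + 6 = 6. Limit = 6.

Final answer: 6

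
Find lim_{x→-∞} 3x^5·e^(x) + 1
The product is a 0·∞ indeterminate form at x → -∞.
Rewrite the product as 3x^5 / e^(-x) (an ∞/∞ form) and apply L'Hôpital, or use the standard hierarchy e^(|x|) ≫ |x^5| as x → -∞.
The indeterminate product → 0, so the limit = 1.

Final answer: 1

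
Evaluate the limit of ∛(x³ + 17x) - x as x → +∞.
This is an ∞ − ∞ indeterminate form.
Multiply by (A² + AB + B²)/(A² + AB + B²) where A = ∛(x³+17x), B = x to use A³ − B³ = (A−B)(A²+AB+B²); the x³ terms cancel, leaving (17x)/(A²+AB+B²) with denominator ~ 3x², so the limit is 0.
Limit = 0.

Final answer: 0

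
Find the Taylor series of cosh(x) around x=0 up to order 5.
x^4/24 + x^2/2 + 1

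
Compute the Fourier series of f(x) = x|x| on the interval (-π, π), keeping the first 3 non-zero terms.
(-8 + 2·π^2)·sin(x)/π - π·sin(2·x) + (-8 + 18·π^2)·sin(3·x)/(27·π)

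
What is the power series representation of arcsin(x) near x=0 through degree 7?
5·x^7/112 + 3·x^5/40 + x^3/6 + x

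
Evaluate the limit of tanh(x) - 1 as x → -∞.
Evaluate the dominant behaviour as x → -∞; each term tends to a finite value or vanishes.
Limit = -2.

Final answer: -2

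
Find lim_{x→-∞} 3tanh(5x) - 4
Evaluate the dominant behaviour as x → -∞; each term tends to a finite value or vanishes.
Limit = -7.

Final answer: -7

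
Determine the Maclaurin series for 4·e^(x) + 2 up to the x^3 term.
2·x^3/3 + 2·x^2 + 4·x + 6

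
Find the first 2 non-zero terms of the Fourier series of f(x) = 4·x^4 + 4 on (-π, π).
(192 - 32·π^2)·cos(x) + 4 + 4·π^4/5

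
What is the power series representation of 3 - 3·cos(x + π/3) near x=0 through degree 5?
√(3)·x^5/80 - x^4/16 - √(3)·x^3/4 + 3·x^2/4 + 3·√(3)·x/2 + 3/2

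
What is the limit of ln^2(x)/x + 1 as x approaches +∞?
The quotient is an ∞/∞ indeterminate form as x → +∞.
The polynomial denominator x dominates the logarithmic numerator (any positive power of x ≫ ln^2(x) as x → ∞), so the quotient → 0.
Adding the constant: 0 + 1 = 1. Limit = 1.

Final answer: 1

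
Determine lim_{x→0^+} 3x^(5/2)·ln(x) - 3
The product is a 0·∞ indeterminate form at x → 0⁺.
Rewrite the product as 3·ln(x) / x^(-5/2) and apply L'Hôpital, or use the standard hierarchy x^(-5/2) ≫ |ln x| as x → 0⁺.
The indeterminate product → 0, so the limit = -3.

Final answer: -3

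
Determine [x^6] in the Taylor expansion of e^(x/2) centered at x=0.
Expand to order 6: e^(x/2) = x^6/46080 + x^5/3840 + x^4/384 + x^3/48 + x^2/8 + x/2 + 1 + O(x^7).
The coefficient of x^6 is 1/46080.

Final answer: 1/46080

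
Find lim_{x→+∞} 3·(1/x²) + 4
Evaluate the dominant behaviour as x → +∞; each term tends to a finite value or vanishes.
Limit = 4.

Final answer: 4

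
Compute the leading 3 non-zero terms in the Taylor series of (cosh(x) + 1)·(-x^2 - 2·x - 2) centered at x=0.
-3·x^2 - 4·x - 4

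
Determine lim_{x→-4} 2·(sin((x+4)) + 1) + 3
Direct substitution at x = -4 gives 5.

Final answer: 5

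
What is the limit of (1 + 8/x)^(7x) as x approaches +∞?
As x → +∞: write (1 + 8/x)^(7x) = ((1 + 8/x)^x)^7 → (e^8)^7 = e^56.
Limit = e^(56).

Final answer: e^(56)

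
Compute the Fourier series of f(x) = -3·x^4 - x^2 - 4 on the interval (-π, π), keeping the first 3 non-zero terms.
(-140 + 24·π^2)·cos(x) + (8 - 6·π^2)·cos(2·x) - 3·π^4/5 - 4 - π^2/3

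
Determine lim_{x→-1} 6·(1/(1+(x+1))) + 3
Direct substitution at x = -1 gives 9.

Final answer: 9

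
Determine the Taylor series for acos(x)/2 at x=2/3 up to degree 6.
acos(2/3)/2 - 3·√(5)·(x - 2/3)/10 - 9·√(5)·(x - 2/3)^2/50 - 153·√(5)·(x - 2/3)^3/500 - 567·√(5)·(x - 2/3)^4/1000 - 60021·√(5)·(x - 2/3)^5/50000 - 676269·√(5)·(x - 2/3)^6/250000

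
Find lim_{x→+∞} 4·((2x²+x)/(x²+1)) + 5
Evaluate the dominant behaviour as x → +∞; each term tends to a finite value or vanishes.
Limit = 13.

Final answer: 13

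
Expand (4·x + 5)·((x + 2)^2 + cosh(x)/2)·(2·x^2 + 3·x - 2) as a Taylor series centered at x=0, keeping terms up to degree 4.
1423·x^4/24 + 531·x^3/4 + 229·x^2/2 - 17·x/2 - 45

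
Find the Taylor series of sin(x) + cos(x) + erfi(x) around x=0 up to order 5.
x^5·(1/120 + 1/(5·√(π))) + x^4/24 + x^3·(-1/6 + 2/(3·√(π))) - x^2/2 + x·(1 + 2/√(π)) + 1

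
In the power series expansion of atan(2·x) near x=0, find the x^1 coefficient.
Expand to order 1: atan(2·x) = 2·x + O(x^2).
The coefficient of x^1 is 2.

Final answer: 2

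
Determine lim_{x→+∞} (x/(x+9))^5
As x → +∞: x/(x+9) = 1/(1 + 9/x) → 1, and the 5th power of a limit-1 base also → 1.
Limit = 1.

Final answer: 1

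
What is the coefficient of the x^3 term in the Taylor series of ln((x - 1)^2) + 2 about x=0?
Expand to order 3: ln((x - 1)^2) + 2 = -2·x^3/3 - x^2 - 2·x + 2 + O(x^4).
The coefficient of x^3 is -2/3.

Final answer: -2/3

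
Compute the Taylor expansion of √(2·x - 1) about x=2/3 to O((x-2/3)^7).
√(3)/3 + √(3)·(x - 2/3) - 3·√(3)·(x - 2/3)^2/2 + 9·√(3)·(x - 2/3)^3/2 - 135·√(3)·(x - 2/3)^4/8 + 567·√(3)·(x - 2/3)^5/8 - 5103·√(3)·(x - 2/3)^6/16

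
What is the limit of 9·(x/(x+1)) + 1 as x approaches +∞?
Evaluate the dominant behaviour as x → +∞; each term tends to a finite value or vanishes.
Limit = 10.

Final answer: 10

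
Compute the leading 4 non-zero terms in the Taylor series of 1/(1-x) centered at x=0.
x^3 + x^2 + x + 1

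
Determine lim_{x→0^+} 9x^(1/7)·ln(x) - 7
The product is a 0·∞ indeterminate form at x → 0⁺.
Rewrite the product as 9·ln(x) / x^(-1/7) and apply L'Hôpital, or use the standard hierarchy x^(-1/7) ≫ |ln x| as x → 0⁺.
The indeterminate product → 0, so the limit = -7.

Final answer: -7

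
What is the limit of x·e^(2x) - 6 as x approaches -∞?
The product is a 0·∞ indeterminate form at x → -∞.
Rewrite the product as x / e^(-2x) (an ∞/∞ form) and apply L'Hôpital, or use the standard hierarchy e^(2|x|) ≫ |x| as x → -∞.
The indeterminate product → 0, so the limit = -6.

Final answer: -6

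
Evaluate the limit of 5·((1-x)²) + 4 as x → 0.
Direct substitution at x = 0 gives 9.

Final answer: 9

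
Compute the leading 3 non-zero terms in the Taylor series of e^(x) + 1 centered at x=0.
x^2/2 + x + 2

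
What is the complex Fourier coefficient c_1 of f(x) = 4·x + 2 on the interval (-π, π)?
Compute the real Fourier coefficients first: a_1 = 0, b_1 = 8.
Then c_1 = (a_1 − i·b_1)/2 = -4·i.

Final answer: -4·i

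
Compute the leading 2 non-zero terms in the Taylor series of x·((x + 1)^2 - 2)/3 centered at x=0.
2·x^2/3 - x/3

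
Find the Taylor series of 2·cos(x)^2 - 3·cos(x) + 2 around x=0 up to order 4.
13·x^4/24 - x^2/2 + 1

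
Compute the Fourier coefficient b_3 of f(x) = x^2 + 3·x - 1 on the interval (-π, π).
b_3 = (1/π) ∫_{-π}^{π} f(x)·sin(3x) dx.
Evaluate the integral (use parity and integration by parts as needed): b_3 = 2.

Final answer: 2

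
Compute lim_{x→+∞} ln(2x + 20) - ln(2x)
This is an ∞ − ∞ indeterminate form.
Combine the logarithms: ln(2x+20) − ln(2x) = ln((2x+20)/(2x)) = ln(1 + 20/(2x)) → ln(1) = 0.
Limit = 0.

Final answer: 0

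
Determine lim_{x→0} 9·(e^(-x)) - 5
Direct substitution at x = 0 gives 4.

Final answer: 4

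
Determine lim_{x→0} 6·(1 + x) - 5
Direct substitution at x = 0 gives 1.

Final answer: 1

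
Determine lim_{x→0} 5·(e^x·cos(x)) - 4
Direct substitution at x = 0 gives 1.

Final answer: 1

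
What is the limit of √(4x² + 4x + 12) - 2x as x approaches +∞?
As x → +∞: multiply by the conjugate to get (4x+12)/(√(4x²+4x+12)+2x); the denominator ~ 4x, so the limit is 4/4 = 1.
Limit = 1.

Final answer: 1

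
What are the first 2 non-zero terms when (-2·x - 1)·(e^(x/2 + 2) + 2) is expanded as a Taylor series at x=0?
x·(-5·e^(2)/2 - 4) - e^(2) - 2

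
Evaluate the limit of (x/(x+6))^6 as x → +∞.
As x → +∞: x/(x+6) = 1/(1 + 6/x) → 1, and the 6th power of a limit-1 base also → 1.
Limit = 1.

Final answer: 1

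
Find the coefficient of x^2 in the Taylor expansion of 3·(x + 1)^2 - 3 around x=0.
Expand to order 2: 3·(x + 1)^2 - 3 = 3·x^2 + 6·x + O(x^3).
The coefficient of x^2 is 3.

Final answer: 3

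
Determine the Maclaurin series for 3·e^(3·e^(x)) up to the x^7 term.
29521·x^7·e^(3)/560 + 4117·x^6·e^(3)/80 + 933·x^5·e^(3)/20 + 309·x^4·e^(3)/8 + 57·x^3·e^(3)/2 + 18·x^2·e^(3) + 9·x·e^(3) + 3·e^(3)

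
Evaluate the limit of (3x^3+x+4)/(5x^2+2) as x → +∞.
This is an ∞/∞ indeterminate form as x → +∞.
Divide numerator and denominator by x^3 and let the lower-order terms vanish; the numerator's degree 3 exceeds the denominator's degree 2, so the quotient diverges.
Limit = ∞.

Final answer: ∞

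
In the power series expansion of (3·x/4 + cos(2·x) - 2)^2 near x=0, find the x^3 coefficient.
Expand to order 3: (3·x/4 + cos(2·x) - 2)^2 = -3·x^3 + 73·x^2/16 - 3·x/2 + 1 + O(x^4).
The coefficient of x^3 is -3.

Final answer: -3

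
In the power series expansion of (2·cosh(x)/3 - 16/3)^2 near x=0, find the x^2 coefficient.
Expand to order 2: (2·cosh(x)/3 - 16/3)^2 = 196/9 - 28·x^2/9 + O(x^3).
The coefficient of x^2 is -28/9.

Final answer: -28/9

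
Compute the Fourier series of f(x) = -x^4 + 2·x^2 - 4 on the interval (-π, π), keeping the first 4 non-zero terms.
(-56 + 8·π^2)·cos(x) + (5 - 2·π^2)·cos(2·x) + (-40/27 + 8·π^2/9)·cos(3·x) - π^4/5 - 4 + 2·π^2/3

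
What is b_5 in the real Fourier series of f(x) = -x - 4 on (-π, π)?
b_5 = (1/π) ∫_{-π}^{π} f(x)·sin(5x) dx.
Evaluate the integral (use parity and integration by parts as needed): b_5 = -2/5.

Final answer: -2/5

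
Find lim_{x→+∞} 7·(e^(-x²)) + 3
Evaluate the dominant behaviour as x → +∞; each term tends to a finite value or vanishes.
Limit = 3.

Final answer: 3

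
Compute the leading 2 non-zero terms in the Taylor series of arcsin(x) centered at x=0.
x^3/6 + x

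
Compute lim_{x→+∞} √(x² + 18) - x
This is an ∞ − ∞ indeterminate form.
Multiply and divide by the conjugate √(x²+18) + x; the x² terms cancel, leaving 18/(√(x²+18)+x) → 0.
Limit = 0.

Final answer: 0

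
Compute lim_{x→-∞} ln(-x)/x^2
This is an ∞/∞ indeterminate form as x → -∞.
Compare growth rates of the dominant terms (exponentials ≫ polynomials ≫ logarithms), or apply L'Hôpital's rule; the quotient → 0.
Limit = 0.

Final answer: 0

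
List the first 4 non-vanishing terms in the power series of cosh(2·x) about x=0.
4·x^6/45 + 2·x^4/3 + 2·x^2 + 1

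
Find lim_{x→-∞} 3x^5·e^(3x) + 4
The product is a 0·∞ indeterminate form at x → -∞.
Rewrite the product as 3x^5 / e^(-3x) (an ∞/∞ form) and apply L'Hôpital, or use the standard hierarchy e^(3|x|) ≫ |x^5| as x → -∞.
The indeterminate product → 0, so the limit = 4.

Final answer: 4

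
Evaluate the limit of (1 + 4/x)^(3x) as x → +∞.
As x → +∞: write (1 + 4/x)^(3x) = ((1 + 4/x)^x)^3 → (e^4)^3 = e^12.
Limit = e^(12).

Final answer: e^(12)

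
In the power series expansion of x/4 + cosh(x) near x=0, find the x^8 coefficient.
Expand to order 8: x/4 + cosh(x) = x^8/40320 + x^6/720 + x^4/24 + x^2/2 + x/4 + 1 + O(x^9).
The coefficient of x^8 is 1/40320.

Final answer: 1/40320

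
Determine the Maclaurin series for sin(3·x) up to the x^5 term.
81·x^5/40 - 9·x^3/2 + 3·x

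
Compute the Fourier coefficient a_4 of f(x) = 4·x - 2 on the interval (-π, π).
a_4 = (1/π) ∫_{-π}^{π} f(x)·cos(4x) dx.
Evaluate the integral (use parity and integration by parts as needed): a_4 = 0.

Final answer: 0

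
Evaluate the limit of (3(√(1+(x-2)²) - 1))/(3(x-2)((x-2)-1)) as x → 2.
Both numerator and denominator → 0 as x → 2; this is a 0/0 indeterminate form.
Expand each to leading order near x = 2: numerator ~ 3·(x - 2)^2/2, denominator ~ -3·(x - 2).
The limit of the ratio is 0.

Final answer: 0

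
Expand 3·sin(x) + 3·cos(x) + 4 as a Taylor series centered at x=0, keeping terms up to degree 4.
x^4/8 - x^3/2 - 3·x^2/2 + 3·x + 7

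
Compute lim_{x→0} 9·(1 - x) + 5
Direct substitution at x = 0 gives 14.

Final answer: 14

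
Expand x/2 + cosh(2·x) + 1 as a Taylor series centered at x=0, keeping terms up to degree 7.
4·x^6/45 + 2·x^4/3 + 2·x^2 + x/2 + 2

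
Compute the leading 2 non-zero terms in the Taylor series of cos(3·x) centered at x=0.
1 - 9·x^2/2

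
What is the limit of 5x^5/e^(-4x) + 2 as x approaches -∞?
The quotient is an ∞/∞ indeterminate form as x → -∞.
Compare growth rates of the dominant terms (exponentials ≫ polynomials ≫ logarithms), or apply L'Hôpital's rule; the quotient → 0.
Adding the constant: 0 + 2 = 2. Limit = 2.

Final answer: 2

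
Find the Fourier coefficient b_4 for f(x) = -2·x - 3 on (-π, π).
b_4 = (1/π) ∫_{-π}^{π} f(x)·sin(4x) dx.
Evaluate the integral (use parity and integration by parts as needed): b_4 = 1.

Final answer: 1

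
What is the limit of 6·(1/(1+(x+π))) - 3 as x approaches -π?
Direct substitution at x = -π gives 3.

Final answer: 3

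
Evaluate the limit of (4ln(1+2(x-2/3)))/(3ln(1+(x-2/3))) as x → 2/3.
Both numerator and denominator → 0 as x → 2/3; this is a 0/0 indeterminate form.
Expand each to leading order near x = 2/3: numerator ~ 8·(x - 2/3), denominator ~ 3·(x - 2/3).
The limit of the ratio is 8/3.

Final answer: 8/3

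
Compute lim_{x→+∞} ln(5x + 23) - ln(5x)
This is an ∞ − ∞ indeterminate form.
Combine the logarithms: ln(5x+23) − ln(5x) = ln((5x+23)/(5x)) = ln(1 + 23/(5x)) → ln(1) = 0.
Limit = 0.

Final answer: 0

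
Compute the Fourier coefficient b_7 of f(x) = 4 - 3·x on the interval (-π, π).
b_7 = (1/π) ∫_{-π}^{π} f(x)·sin(7x) dx.
Evaluate the integral (use parity and integration by parts as needed): b_7 = -6/7.

Final answer: -6/7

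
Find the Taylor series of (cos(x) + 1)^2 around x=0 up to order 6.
-17·x^6/360 + 5·x^4/12 - 2·x^2 + 4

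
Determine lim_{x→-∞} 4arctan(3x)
Evaluate the dominant behaviour as x → -∞; each term tends to a finite value or vanishes.
Limit = -2·π.

Final answer: -2·π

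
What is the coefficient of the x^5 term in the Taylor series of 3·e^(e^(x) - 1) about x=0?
13/10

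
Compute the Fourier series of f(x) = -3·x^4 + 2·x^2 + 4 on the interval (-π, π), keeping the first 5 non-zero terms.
(-152 + 24·π^2)·cos(x) + (11 - 6·π^2)·cos(2·x) + (-8/3 + 8·π^2/3)·cos(3·x) + (17/16 - 3·π^2/2)·cos(4·x) - 3·π^4/5 + 4 + 2·π^2/3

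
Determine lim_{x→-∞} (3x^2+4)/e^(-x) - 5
The quotient is an ∞/∞ indeterminate form as x → -∞.
Compare growth rates of the dominant terms (exponentials ≫ polynomials ≫ logarithms), or apply L'Hôpital's rule; the quotient → 0.
Adding the constant: 0 - 5 = -5. Limit = -5.

Final answer: -5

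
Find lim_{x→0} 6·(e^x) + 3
Direct substitution at x = 0 gives 9.

Final answer: 9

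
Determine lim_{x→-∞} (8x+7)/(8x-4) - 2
Evaluate the dominant behaviour as x → -∞; each term tends to a finite value or vanishes.
Limit = -1.

Final answer: -1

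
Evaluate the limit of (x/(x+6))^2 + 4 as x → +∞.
As x → +∞: x/(x+6) = 1/(1 + 6/x) → 1, and the 2nd power of a limit-1 base also → 1; with the additive constant, 1 + 4 = 5.
Limit = 5.

Final answer: 5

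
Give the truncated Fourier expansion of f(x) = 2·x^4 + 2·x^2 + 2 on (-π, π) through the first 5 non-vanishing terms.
(88 - 16·π^2)·cos(x) + (-4 + 4·π^2)·cos(2·x) + (8/27 - 16·π^2/9)·cos(3·x) + (1/8 + π^2)·cos(4·x) + 2 + 2·π^2/3 + 2·π^4/5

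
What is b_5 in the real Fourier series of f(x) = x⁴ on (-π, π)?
b_5 = (1/π) ∫_{-π}^{π} f(x)·sin(5x) dx.
Evaluate the integral (use parity and integration by parts as needed): b_5 = 0.

Final answer: 0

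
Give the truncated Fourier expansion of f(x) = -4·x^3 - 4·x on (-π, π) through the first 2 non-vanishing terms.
(40 - 8·π^2)·sin(x) + (-2 + 4·π^2)·sin(2·x)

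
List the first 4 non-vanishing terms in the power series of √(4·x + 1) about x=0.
4·x^3 - 2·x^2 + 2·x + 1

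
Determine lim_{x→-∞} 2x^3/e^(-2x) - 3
The quotient is an ∞/∞ indeterminate form as x → -∞.
Compare growth rates of the dominant terms (exponentials ≫ polynomials ≫ logarithms), or apply L'Hôpital's rule; the quotient → 0.
Adding the constant: 0 - 3 = -3. Limit = -3.

Final answer: -3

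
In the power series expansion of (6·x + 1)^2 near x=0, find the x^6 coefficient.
Expand to order 6: (6·x + 1)^2 = 36·x^2 + 12·x + 1 + O(x^7).
The coefficient of x^6 is 0.

Final answer: 0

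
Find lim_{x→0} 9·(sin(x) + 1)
Direct substitution at x = 0 gives 9.

Final answer: 9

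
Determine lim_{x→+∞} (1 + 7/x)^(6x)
As x → +∞: write (1 + 7/x)^(6x) = ((1 + 7/x)^x)^6 → (e^7)^6 = e^42.
Limit = e^(42).

Final answer: e^(42)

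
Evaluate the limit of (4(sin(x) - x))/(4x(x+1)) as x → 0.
Both numerator and denominator → 0 as x → 0; this is a 0/0 indeterminate form.
Expand each to leading order near x = 0: numerator ~ -2·x^3/3, denominator ~ 4·x.
The limit of the ratio is 0.

Final answer: 0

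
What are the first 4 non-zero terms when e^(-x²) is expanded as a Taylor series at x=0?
-x^6/6 + x^4/2 - x^2 + 1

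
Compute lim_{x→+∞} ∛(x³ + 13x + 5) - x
This is an ∞ − ∞ indeterminate form.
Multiply by (A² + AB + B²)/(A² + AB + B²) where A = ∛(x³+13x + 5), B = x to use A³ − B³ = (A−B)(A²+AB+B²); the x³ terms cancel, leaving (13x + 5)/(A²+AB+B²) with denominator ~ 3x², so the limit is 0.
Limit = 0.

Final answer: 0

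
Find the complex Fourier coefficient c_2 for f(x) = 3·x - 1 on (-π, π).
Compute the real Fourier coefficients first: a_2 = 0, b_2 = -3.
Then c_2 = (a_2 − i·b_2)/2 = 3·i/2.

Final answer: 3·i/2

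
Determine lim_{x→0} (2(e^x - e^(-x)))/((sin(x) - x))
Both numerator and denominator → 0 as x → 0; this is a 0/0 indeterminate form.
Expand each to leading order near x = 0: numerator ~ 4·x, denominator ~ -x^3/6.
The limit of the ratio is -∞.

Final answer: -∞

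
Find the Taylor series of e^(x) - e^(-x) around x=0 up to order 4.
x^3/3 + 2·x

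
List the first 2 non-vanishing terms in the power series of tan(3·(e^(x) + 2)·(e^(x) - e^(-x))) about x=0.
6·x^2 + 18·x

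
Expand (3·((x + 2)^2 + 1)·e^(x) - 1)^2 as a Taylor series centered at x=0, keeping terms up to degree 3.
1537·x^3 + 1359·x^2 + 756·x + 196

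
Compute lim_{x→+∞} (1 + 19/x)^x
As x → +∞: this is the defining limit (1 + 19/x)^x → e^19.
Limit = e^(19).

Final answer: e^(19)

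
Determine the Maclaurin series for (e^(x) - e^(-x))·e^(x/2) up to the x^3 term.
7·x^3/12 + x^2 + 2·x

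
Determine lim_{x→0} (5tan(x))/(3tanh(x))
Both numerator and denominator → 0 as x → 0; this is a 0/0 indeterminate form.
Expand each to leading order near x = 0: numerator ~ 5·x, denominator ~ 3·x.
The limit of the ratio is 5/3.

Final answer: 5/3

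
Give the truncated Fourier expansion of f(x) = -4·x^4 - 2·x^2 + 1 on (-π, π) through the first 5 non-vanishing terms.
(-184 + 32·π^2)·cos(x) + (10 - 8·π^2)·cos(2·x) + (-40/27 + 32·π^2/9)·cos(3·x) + (1/4 - 2·π^2)·cos(4·x) - 4·π^4/5 - 2·π^2/3 + 1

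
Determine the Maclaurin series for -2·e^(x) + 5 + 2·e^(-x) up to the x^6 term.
-x^5/30 - 2·x^3/3 - 4·x + 5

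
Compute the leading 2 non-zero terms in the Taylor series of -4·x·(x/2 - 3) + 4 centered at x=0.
12·x + 4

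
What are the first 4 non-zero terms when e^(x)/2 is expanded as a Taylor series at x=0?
x^3/12 + x^2/4 + x/2 + 1/2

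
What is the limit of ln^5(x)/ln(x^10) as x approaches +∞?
This is an ∞/∞ indeterminate form as x → +∞.
Write ln(x^10) = 10·ln(x), reducing the quotient to ln^4(x)/10 → ∞.
Limit = ∞.

Final answer: ∞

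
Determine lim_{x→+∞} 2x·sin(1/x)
As x → +∞: let u = 1/x → 0⁺; then 2·x·sin(1/x) = 2·1·sin(u)/u → 2·1·1 = 2.
Limit = 2.

Final answer: 2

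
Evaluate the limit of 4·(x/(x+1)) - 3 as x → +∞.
Evaluate the dominant behaviour as x → +∞; each term tends to a finite value or vanishes.
Limit = 1.

Final answer: 1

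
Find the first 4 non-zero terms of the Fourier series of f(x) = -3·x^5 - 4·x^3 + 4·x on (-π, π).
(-664 - 6·π^4 + 112·π^2)·sin(x) + (-11·π^2 + 25/2 + 3·π^4)·sin(2·x) + (-2·π^4 + 40/27 + 16·π^2/9)·sin(3·x) + (-131/64 + π^2/8 + 3·π^4/2)·sin(4·x)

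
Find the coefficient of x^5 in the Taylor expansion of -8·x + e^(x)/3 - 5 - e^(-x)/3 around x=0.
Expand to order 5: -8·x + e^(x)/3 - 5 - e^(-x)/3 = x^5/180 + x^3/9 - 22·x/3 - 5 + O(x^6).
The coefficient of x^5 is 1/180.

Final answer: 1/180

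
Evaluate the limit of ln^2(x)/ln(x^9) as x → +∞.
This is an ∞/∞ indeterminate form as x → +∞.
Write ln(x^9) = 9·ln(x), reducing the quotient to ln(x)/9 → ∞.
Limit = ∞.

Final answer: ∞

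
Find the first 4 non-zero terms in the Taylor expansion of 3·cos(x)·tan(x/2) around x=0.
-5·x^7/2688 + x^5/80 - 5·x^3/8 + 3·x/2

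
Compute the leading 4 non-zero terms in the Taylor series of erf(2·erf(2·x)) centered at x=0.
x^7·(-131072/(3·π^3) - 2097152/(21·π^4) - 155648/(45·π^2) - 512/(21·π)) + x^5·(128/(5·π) + 4096/(3·π^2) + 32768/(5·π^3)) + x^3·(-1024/(3·π^2) - 64/(3·π)) + 16·x/π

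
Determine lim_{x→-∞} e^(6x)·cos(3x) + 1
Evaluate the dominant behaviour as x → -∞; each term tends to a finite value or vanishes.
Limit = 1.

Final answer: 1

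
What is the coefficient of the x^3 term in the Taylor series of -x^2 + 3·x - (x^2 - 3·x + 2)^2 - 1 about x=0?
Expand to order 3: -x^2 + 3·x - (x^2 - 3·x + 2)^2 - 1 = 6·x^3 - 14·x^2 + 15·x - 5 + O(x^4).
The coefficient of x^3 is 6.

Final answer: 6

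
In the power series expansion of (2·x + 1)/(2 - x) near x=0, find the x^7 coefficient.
Expand to order 7: (2·x + 1)/(2 - x) = 5·x^7/256 + 5·x^6/128 + 5·x^5/64 + 5·x^4/32 + 5·x^3/16 + 5·x^2/8 + 5·x/4 + 1/2 + O(x^8).
The coefficient of x^7 is 5/256.

Final answer: 5/256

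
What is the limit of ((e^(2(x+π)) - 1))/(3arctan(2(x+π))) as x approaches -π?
Both numerator and denominator → 0 as x → -π; this is a 0/0 indeterminate form.
Expand each to leading order near x = -π: numerator ~ 2·(x + π), denominator ~ 6·(x + π).
The limit of the ratio is 1/3.

Final answer: 1/3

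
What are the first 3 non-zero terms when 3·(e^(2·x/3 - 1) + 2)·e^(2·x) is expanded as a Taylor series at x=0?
x^2·(32·e^(-1)/3 + 12) + x·(8·e^(-1) + 12) + 3·e^(-1) + 6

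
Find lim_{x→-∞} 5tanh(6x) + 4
Evaluate the dominant behaviour as x → -∞; each term tends to a finite value or vanishes.
Limit = -1.

Final answer: -1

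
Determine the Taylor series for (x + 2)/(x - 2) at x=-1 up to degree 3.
-1/3 - 4·(x + 1)/9 - 4·(x + 1)^2/27 - 4·(x + 1)^3/81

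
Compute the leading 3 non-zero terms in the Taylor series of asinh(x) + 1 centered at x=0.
-x^3/6 + x + 1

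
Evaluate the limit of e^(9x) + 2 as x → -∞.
Evaluate the dominant behaviour as x → -∞; each term tends to a finite value or vanishes.
Limit = 2.

Final answer: 2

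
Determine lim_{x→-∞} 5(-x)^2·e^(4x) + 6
The product is a 0·∞ indeterminate form at x → -∞.
Rewrite the product as 5(-x)^2 / e^(-4x) (an ∞/∞ form) and apply L'Hôpital, or use the standard hierarchy e^(4|x|) ≫ |(-x)^2| as x → -∞.
The indeterminate product → 0, so the limit = 6.

Final answer: 6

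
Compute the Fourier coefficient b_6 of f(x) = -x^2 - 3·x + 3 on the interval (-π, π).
b_6 = (1/π) ∫_{-π}^{π} f(x)·sin(6x) dx.
Evaluate the integral (use parity and integration by parts as needed): b_6 = 1.

Final answer: 1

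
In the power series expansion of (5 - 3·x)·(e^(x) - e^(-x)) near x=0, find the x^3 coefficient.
Expand to order 3: (5 - 3·x)·(e^(x) - e^(-x)) = 5·x^3/3 - 6·x^2 + 10·x + O(x^4).
The coefficient of x^3 is 5/3.

Final answer: 5/3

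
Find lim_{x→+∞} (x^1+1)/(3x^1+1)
This is an ∞/∞ indeterminate form as x → +∞.
Divide numerator and denominator by x and let the lower-order terms vanish; the leading terms give 1/3.
Limit = 1/3.

Final answer: 1/3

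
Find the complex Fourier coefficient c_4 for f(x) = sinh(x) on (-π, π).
Compute the real Fourier coefficients first: a_4 = 0, b_4 = -8·sinh(π)/(17·π).
Then c_4 = (a_4 − i·b_4)/2 = 4·i·sinh(π)/(17·π).

Final answer: 4·i·sinh(π)/(17·π)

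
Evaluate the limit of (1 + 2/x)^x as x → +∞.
As x → +∞: this is the defining limit (1 + 2/x)^x → e^2.
Limit = e^(2).

Final answer: e^(2)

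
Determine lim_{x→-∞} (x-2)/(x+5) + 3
Evaluate the dominant behaviour as x → -∞; each term tends to a finite value or vanishes.
Limit = 4.

Final answer: 4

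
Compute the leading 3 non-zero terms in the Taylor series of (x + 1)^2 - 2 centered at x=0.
x^2 + 2·x - 1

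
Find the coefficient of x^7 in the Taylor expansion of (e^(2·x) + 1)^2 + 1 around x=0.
Expand to order 7: (e^(2·x) + 1)^2 + 1 = 208·x^7/63 + 88·x^6/15 + 136·x^5/15 + 12·x^4 + 40·x^3/3 + 12·x^2 + 8·x + 5 + O(x^8).
The coefficient of x^7 is 208/63.

Final answer: 208/63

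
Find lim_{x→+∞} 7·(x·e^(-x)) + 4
Evaluate the dominant behaviour as x → +∞; each term tends to a finite value or vanishes.
Limit = 4.

Final answer: 4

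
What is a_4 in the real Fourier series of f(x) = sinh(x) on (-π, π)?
a_4 = (1/π) ∫_{-π}^{π} f(x)·cos(4x) dx.
Evaluate the integral (use parity and integration by parts as needed): a_4 = 0.

Final answer: 0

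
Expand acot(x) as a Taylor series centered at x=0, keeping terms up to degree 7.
x^7/7 - x^5/5 + x^3/3 - x + π/2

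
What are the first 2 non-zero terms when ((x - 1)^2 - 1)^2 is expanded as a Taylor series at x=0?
-4·x^3 + 4·x^2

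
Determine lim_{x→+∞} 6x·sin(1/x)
As x → +∞: let u = 1/x → 0⁺; then 6·x·sin(1/x) = 6·1·sin(u)/u → 6·1·1 = 6.
Limit = 6.

Final answer: 6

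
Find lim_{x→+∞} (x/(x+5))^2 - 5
As x → +∞: x/(x+5) = 1/(1 + 5/x) → 1, and the 2nd power of a limit-1 base also → 1; with the additive constant, 1 - 5 = -4.
Limit = -4.

Final answer: -4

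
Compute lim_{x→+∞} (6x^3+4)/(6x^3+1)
This is an ∞/∞ indeterminate form as x → +∞.
Divide numerator and denominator by x^3 and let the lower-order terms vanish; the leading terms give 6/6 = 1.
Limit = 1.

Final answer: 1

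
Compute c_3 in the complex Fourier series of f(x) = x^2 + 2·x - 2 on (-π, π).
Compute the real Fourier coefficients first: a_3 = -4/9, b_3 = 4/3.
Then c_3 = (a_3 − i·b_3)/2 = -2/9 - 2·i/3.

Final answer: -2/9 - 2·i/3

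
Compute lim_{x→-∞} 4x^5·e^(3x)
This is a 0·∞ indeterminate form at x → -∞.
Rewrite the product as 4x^5 / e^(-3x) (an ∞/∞ form) and apply L'Hôpital, or use the standard hierarchy e^(3|x|) ≫ |x^5| as x → -∞.
The indeterminate product → 0, so the limit = 0.

Final answer: 0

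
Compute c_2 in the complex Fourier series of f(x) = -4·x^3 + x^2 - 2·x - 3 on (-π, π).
Compute the real Fourier coefficients first: a_2 = 1, b_2 = -4 + 4·π^2.
Then c_2 = (a_2 − i·b_2)/2 = 1/2 - 2·i·π^2 + 2·i.

Final answer: 1/2 - 2·i·π^2 + 2·i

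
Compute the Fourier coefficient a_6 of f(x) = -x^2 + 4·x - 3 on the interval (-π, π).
a_6 = (1/π) ∫_{-π}^{π} f(x)·cos(6x) dx.
Evaluate the integral (use parity and integration by parts as needed): a_6 = -1/9.

Final answer: -1/9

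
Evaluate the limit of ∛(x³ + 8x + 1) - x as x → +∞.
This is an ∞ − ∞ indeterminate form.
Multiply by (A² + AB + B²)/(A² + AB + B²) where A = ∛(x³+8x + 1), B = x to use A³ − B³ = (A−B)(A²+AB+B²); the x³ terms cancel, leaving (8x + 1)/(A²+AB+B²) with denominator ~ 3x², so the limit is 0.
Limit = 0.

Final answer: 0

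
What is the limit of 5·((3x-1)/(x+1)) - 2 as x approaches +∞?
Evaluate the dominant behaviour as x → +∞; each term tends to a finite value or vanishes.
Limit = 13.

Final answer: 13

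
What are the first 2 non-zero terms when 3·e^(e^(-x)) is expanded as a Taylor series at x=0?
-3·e·x + 3·e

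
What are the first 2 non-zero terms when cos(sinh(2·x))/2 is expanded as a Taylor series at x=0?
1/2 - x^2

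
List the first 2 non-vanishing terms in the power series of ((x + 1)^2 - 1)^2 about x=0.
4·x^3 + 4·x^2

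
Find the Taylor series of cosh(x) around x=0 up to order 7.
x^6/720 + x^4/24 + x^2/2 + 1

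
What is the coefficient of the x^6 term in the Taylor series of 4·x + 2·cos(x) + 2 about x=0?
Expand to order 6: 4·x + 2·cos(x) + 2 = -x^6/360 + x^4/12 - x^2 + 4·x + 4 + O(x^7).
The coefficient of x^6 is -1/360.

Final answer: -1/360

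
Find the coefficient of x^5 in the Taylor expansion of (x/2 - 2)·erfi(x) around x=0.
Expand to order 5: (x/2 - 2)·erfi(x) = -2·x^5/(5·√(π)) + x^4/(3·√(π)) - 4·x^3/(3·√(π)) + x^2/√(π) - 4·x/√(π) + O(x^6).
The coefficient of x^5 is -2/(5·√(π)).

Final answer: -2/(5·√(π))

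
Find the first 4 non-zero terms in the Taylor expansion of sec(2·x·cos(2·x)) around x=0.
-476·x^6/45 - 14·x^4/3 + 2·x^2 + 1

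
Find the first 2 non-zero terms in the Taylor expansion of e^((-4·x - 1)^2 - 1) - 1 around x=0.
48·x^2 + 8·x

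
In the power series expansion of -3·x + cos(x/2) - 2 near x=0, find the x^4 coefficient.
Expand to order 4: -3·x + cos(x/2) - 2 = x^4/384 - x^2/8 - 3·x - 1 + O(x^5).
The coefficient of x^4 is 1/384.

Final answer: 1/384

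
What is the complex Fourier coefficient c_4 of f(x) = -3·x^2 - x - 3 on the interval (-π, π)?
Compute the real Fourier coefficients first: a_4 = -3/4, b_4 = 1/2.
Then c_4 = (a_4 − i·b_4)/2 = -3/8 - i/4.

Final answer: -3/8 - i/4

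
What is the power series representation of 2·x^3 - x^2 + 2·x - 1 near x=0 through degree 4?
2·x^3 - x^2 + 2·x - 1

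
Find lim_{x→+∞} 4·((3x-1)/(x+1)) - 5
Evaluate the dominant behaviour as x → +∞; each term tends to a finite value or vanishes.
Limit = 7.

Final answer: 7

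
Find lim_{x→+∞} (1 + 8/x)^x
As x → +∞: this is the defining limit (1 + 8/x)^x → e^8.
Limit = e^(8).

Final answer: e^(8)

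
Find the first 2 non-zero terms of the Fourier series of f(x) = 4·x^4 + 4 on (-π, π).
(192 - 32·π^2)·cos(x) + 4 + 4·π^4/5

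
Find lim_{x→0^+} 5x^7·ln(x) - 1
The product is a 0·∞ indeterminate form at x → 0⁺.
Rewrite the product as 5·ln(x) / x^(-7) and apply L'Hôpital, or use the standard hierarchy x^(-7) ≫ |ln x| as x → 0⁺.
The indeterminate product → 0, so the limit = -1.

Final answer: -1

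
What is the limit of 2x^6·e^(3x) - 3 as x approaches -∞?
The product is a 0·∞ indeterminate form at x → -∞.
Rewrite the product as 2x^6 / e^(-3x) (an ∞/∞ form) and apply L'Hôpital, or use the standard hierarchy e^(3|x|) ≫ |x^6| as x → -∞.
The indeterminate product → 0, so the limit = -3.

Final answer: -3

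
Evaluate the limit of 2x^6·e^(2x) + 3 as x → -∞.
The product is a 0·∞ indeterminate form at x → -∞.
Rewrite the product as 2x^6 / e^(-2x) (an ∞/∞ form) and apply L'Hôpital, or use the standard hierarchy e^(2|x|) ≫ |x^6| as x → -∞.
The indeterminate product → 0, so the limit = 3.

Final answer: 3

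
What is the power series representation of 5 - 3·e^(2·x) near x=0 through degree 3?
-4·x^3 - 6·x^2 - 6·x + 2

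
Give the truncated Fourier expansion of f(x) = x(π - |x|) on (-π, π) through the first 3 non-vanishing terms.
8·sin(x)/π + 8·sin(3·x)/(27·π) + 8·sin(5·x)/(125·π)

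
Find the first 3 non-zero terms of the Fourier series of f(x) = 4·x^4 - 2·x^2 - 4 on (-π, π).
(200 - 32·π^2)·cos(x) + (-14 + 8·π^2)·cos(2·x) - 2·π^2/3 - 4 + 4·π^4/5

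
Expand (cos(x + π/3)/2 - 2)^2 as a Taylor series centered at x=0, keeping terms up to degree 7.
√(3)·x^7/720 + x^6/144 - √(3)·x^5/120 - x^4/12 - √(3)·x^3/12 + 5·x^2/8 + 7·√(3)·x/8 + 49/16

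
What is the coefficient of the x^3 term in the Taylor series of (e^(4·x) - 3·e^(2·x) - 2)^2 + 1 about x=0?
Expand to order 3: (e^(4·x) - 3·e^(2·x) - 2)^2 + 1 = -184·x^3/3 - 12·x^2 + 16·x + 17 + O(x^4).
The coefficient of x^3 is -184/3.

Final answer: -184/3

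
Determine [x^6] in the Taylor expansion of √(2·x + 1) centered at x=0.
Expand to order 6: √(2·x + 1) = -21·x^6/16 + 7·x^5/8 - 5·x^4/8 + x^3/2 - x^2/2 + x + 1 + O(x^7).
The coefficient of x^6 is -21/16.

Final answer: -21/16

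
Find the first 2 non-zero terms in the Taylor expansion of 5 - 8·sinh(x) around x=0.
5 - 8·x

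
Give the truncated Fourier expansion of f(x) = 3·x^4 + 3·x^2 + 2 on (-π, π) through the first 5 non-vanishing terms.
(132 - 24·π^2)·cos(x) + (-6 + 6·π^2)·cos(2·x) + (4/9 - 8·π^2/3)·cos(3·x) + (3/16 + 3·π^2/2)·cos(4·x) + 2 + π^2 + 3·π^4/5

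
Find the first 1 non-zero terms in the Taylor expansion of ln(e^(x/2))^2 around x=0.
x^2/4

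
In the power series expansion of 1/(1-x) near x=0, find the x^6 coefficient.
Expand to order 6: 1/(1-x) = x^6 + x^5 + x^4 + x^3 + x^2 + x + 1 + O(x^7).
The coefficient of x^6 is 1.

Final answer: 1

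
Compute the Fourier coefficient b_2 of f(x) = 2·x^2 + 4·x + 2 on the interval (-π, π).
b_2 = (1/π) ∫_{-π}^{π} f(x)·sin(2x) dx.
Evaluate the integral (use parity and integration by parts as needed): b_2 = -4.

Final answer: -4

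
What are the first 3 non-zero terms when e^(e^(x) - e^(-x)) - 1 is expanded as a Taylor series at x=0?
5·x^3/3 + 2·x^2 + 2·x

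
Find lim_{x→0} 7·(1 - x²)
Direct substitution at x = 0 gives 7.

Final answer: 7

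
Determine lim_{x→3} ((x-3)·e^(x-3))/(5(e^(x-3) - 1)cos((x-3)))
Both numerator and denominator → 0 as x → 3; this is a 0/0 indeterminate form.
Expand each to leading order near x = 3: numerator ~ (x - 3), denominator ~ 5·(x - 3).
The limit of the ratio is 1/5.

Final answer: 1/5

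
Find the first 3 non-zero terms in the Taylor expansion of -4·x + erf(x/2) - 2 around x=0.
-x^3/(12·√(π)) + x·(-4 + 1/√(π)) - 2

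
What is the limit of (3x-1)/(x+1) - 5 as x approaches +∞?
Evaluate the dominant behaviour as x → +∞; each term tends to a finite value or vanishes.
Limit = -2.

Final answer: -2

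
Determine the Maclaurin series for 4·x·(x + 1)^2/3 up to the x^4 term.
4·x^3/3 + 8·x^2/3 + 4·x/3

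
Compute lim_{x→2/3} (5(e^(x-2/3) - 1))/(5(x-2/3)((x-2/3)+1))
Both numerator and denominator → 0 as x → 2/3; this is a 0/0 indeterminate form.
Expand each to leading order near x = 2/3: numerator ~ 5·(x - 2/3), denominator ~ 5·(x - 2/3).
The limit of the ratio is 1.

Final answer: 1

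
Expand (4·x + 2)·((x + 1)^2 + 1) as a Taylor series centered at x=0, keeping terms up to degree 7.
4·x^3 + 10·x^2 + 12·x + 4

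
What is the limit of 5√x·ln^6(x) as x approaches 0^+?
This is a 0·∞ indeterminate form at x → 0⁺.
Rewrite the product as 5·ln^6(x) / x^(-1/2) and apply L'Hôpital, or use the standard hierarchy x^(-1/2) ≫ |ln x|^6 as x → 0⁺.
The indeterminate product → 0, so the limit = 0.

Final answer: 0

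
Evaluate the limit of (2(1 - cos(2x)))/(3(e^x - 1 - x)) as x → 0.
Both numerator and denominator → 0 as x → 0; this is a 0/0 indeterminate form.
Expand each to leading order near x = 0: numerator ~ 4·x^2, denominator ~ 3·x^2/2.
The limit of the ratio is 8/3.

Final answer: 8/3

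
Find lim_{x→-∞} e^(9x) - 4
Evaluate the dominant behaviour as x → -∞; each term tends to a finite value or vanishes.
Limit = -4.

Final answer: -4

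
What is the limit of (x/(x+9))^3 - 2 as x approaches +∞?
As x → +∞: x/(x+9) = 1/(1 + 9/x) → 1, and the 3rd power of a limit-1 base also → 1; with the additive constant, 1 - 2 = -1.
Limit = -1.

Final answer: -1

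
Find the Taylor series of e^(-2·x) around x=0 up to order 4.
2·x^4/3 - 4·x^3/3 + 2·x^2 - 2·x + 1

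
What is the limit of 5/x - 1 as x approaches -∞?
Evaluate the dominant behaviour as x → -∞; each term tends to a finite value or vanishes.
Limit = -1.

Final answer: -1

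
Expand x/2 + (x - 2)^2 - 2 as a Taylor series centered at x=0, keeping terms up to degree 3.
x^2 - 7·x/2 + 2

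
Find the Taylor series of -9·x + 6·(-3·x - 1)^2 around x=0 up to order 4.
54·x^2 + 27·x + 6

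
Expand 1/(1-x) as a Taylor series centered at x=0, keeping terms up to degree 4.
x^4 + x^3 + x^2 + x + 1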